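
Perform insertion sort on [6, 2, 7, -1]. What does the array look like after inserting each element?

First element 6 is already 'sorted'
Insert 2: shifted 1 elements -> [2, 6, 7, -1]
Insert 7: shifted 0 elements -> [2, 6, 7, -1]
Insert -1: shifted 3 elements -> [-1, 2, 6, 7]


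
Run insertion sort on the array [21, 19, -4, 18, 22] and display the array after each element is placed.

First element 21 is already 'sorted'
Insert 19: shifted 1 elements -> [19, 21, -4, 18, 22]
Insert -4: shifted 2 elements -> [-4, 19, 21, 18, 22]
Insert 18: shifted 2 elements -> [-4, 18, 19, 21, 22]
Insert 22: shifted 0 elements -> [-4, 18, 19, 21, 22]


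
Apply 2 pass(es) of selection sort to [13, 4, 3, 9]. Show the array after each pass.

Pass 1: Select minimum 3 at index 2, swap -> [3, 4, 13, 9]
Pass 2: Select minimum 4 at index 1, swap -> [3, 4, 13, 9]


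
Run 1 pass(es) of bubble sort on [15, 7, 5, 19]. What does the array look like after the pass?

After pass 1: [7, 5, 15, 19] (2 swaps)
Total swaps: 2


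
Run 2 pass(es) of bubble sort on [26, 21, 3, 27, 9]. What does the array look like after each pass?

After pass 1: [21, 3, 26, 9, 27] (3 swaps)
After pass 2: [3, 21, 9, 26, 27] (2 swaps)
Total swaps: 5


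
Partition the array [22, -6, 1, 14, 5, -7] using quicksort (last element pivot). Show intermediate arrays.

Partition 1: pivot=-7 at index 0 -> [-7, -6, 1, 14, 5, 22]
Partition 2: pivot=22 at index 5 -> [-7, -6, 1, 14, 5, 22]
Partition 3: pivot=5 at index 3 -> [-7, -6, 1, 5, 14, 22]
Partition 4: pivot=1 at index 2 -> [-7, -6, 1, 5, 14, 22]


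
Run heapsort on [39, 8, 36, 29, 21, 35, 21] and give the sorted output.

Build heap: [39, 29, 36, 8, 21, 35, 21]
Extract 39: [36, 29, 35, 8, 21, 21, 39]
Extract 36: [35, 29, 21, 8, 21, 36, 39]
Extract 35: [29, 21, 21, 8, 35, 36, 39]
Extract 29: [21, 8, 21, 29, 35, 36, 39]
Extract 21: [21, 8, 21, 29, 35, 36, 39]
Extract 21: [8, 21, 21, 29, 35, 36, 39]


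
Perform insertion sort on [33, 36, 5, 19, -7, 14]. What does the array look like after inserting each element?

First element 33 is already 'sorted'
Insert 36: shifted 0 elements -> [33, 36, 5, 19, -7, 14]
Insert 5: shifted 2 elements -> [5, 33, 36, 19, -7, 14]
Insert 19: shifted 2 elements -> [5, 19, 33, 36, -7, 14]
Insert -7: shifted 4 elements -> [-7, 5, 19, 33, 36, 14]
Insert 14: shifted 3 elements -> [-7, 5, 14, 19, 33, 36]


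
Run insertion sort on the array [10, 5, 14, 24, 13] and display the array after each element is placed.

First element 10 is already 'sorted'
Insert 5: shifted 1 elements -> [5, 10, 14, 24, 13]
Insert 14: shifted 0 elements -> [5, 10, 14, 24, 13]
Insert 24: shifted 0 elements -> [5, 10, 14, 24, 13]
Insert 13: shifted 2 elements -> [5, 10, 13, 14, 24]


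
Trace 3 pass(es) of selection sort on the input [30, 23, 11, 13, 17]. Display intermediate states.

Pass 1: Select minimum 11 at index 2, swap -> [11, 23, 30, 13, 17]
Pass 2: Select minimum 13 at index 3, swap -> [11, 13, 30, 23, 17]
Pass 3: Select minimum 17 at index 4, swap -> [11, 13, 17, 23, 30]


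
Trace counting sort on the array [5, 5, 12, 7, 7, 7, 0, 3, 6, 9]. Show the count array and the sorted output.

Count array: [1, 0, 0, 1, 0, 2, 1, 3, 0, 1, 0, 0, 1]
(count[i] = number of elements equal to i)
Cumulative count: [1, 1, 1, 2, 2, 4, 5, 8, 8, 9, 9, 9, 10]
Sorted: [0, 3, 5, 5, 6, 7, 7, 7, 9, 12]


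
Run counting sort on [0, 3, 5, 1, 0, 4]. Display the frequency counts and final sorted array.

Count array: [2, 1, 0, 1, 1, 1]
(count[i] = number of elements equal to i)
Cumulative count: [2, 3, 3, 4, 5, 6]
Sorted: [0, 0, 1, 3, 4, 5]


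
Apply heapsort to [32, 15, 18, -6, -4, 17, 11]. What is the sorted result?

Build heap: [32, 15, 18, -6, -4, 17, 11]
Extract 32: [18, 15, 17, -6, -4, 11, 32]
Extract 18: [17, 15, 11, -6, -4, 18, 32]
Extract 17: [15, -4, 11, -6, 17, 18, 32]
Extract 15: [11, -4, -6, 15, 17, 18, 32]
Extract 11: [-4, -6, 11, 15, 17, 18, 32]
Extract -4: [-6, -4, 11, 15, 17, 18, 32]


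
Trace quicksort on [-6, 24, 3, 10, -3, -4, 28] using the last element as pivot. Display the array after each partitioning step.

Partition 1: pivot=28 at index 6 -> [-6, 24, 3, 10, -3, -4, 28]
Partition 2: pivot=-4 at index 1 -> [-6, -4, 3, 10, -3, 24, 28]
Partition 3: pivot=24 at index 5 -> [-6, -4, 3, 10, -3, 24, 28]
Partition 4: pivot=-3 at index 2 -> [-6, -4, -3, 10, 3, 24, 28]
Partition 5: pivot=3 at index 3 -> [-6, -4, -3, 3, 10, 24, 28]


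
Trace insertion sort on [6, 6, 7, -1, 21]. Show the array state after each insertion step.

First element 6 is already 'sorted'
Insert 6: shifted 0 elements -> [6, 6, 7, -1, 21]
Insert 7: shifted 0 elements -> [6, 6, 7, -1, 21]
Insert -1: shifted 3 elements -> [-1, 6, 6, 7, 21]
Insert 21: shifted 0 elements -> [-1, 6, 6, 7, 21]


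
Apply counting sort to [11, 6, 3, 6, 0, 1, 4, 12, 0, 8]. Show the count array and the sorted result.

Count array: [2, 1, 0, 1, 1, 0, 2, 0, 1, 0, 0, 1, 1]
(count[i] = number of elements equal to i)
Cumulative count: [2, 3, 3, 4, 5, 5, 7, 7, 8, 8, 8, 9, 10]
Sorted: [0, 0, 1, 3, 4, 6, 6, 8, 11, 12]


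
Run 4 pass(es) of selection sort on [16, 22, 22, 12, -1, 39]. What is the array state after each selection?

Pass 1: Select minimum -1 at index 4, swap -> [-1, 22, 22, 12, 16, 39]
Pass 2: Select minimum 12 at index 3, swap -> [-1, 12, 22, 22, 16, 39]
Pass 3: Select minimum 16 at index 4, swap -> [-1, 12, 16, 22, 22, 39]
Pass 4: Select minimum 22 at index 3, swap -> [-1, 12, 16, 22, 22, 39]


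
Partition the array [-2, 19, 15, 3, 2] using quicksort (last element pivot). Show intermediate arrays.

Partition 1: pivot=2 at index 1 -> [-2, 2, 15, 3, 19]
Partition 2: pivot=19 at index 4 -> [-2, 2, 15, 3, 19]
Partition 3: pivot=3 at index 2 -> [-2, 2, 3, 15, 19]


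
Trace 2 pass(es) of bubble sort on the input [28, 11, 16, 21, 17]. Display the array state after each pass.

After pass 1: [11, 16, 21, 17, 28] (4 swaps)
After pass 2: [11, 16, 17, 21, 28] (1 swaps)
Total swaps: 5


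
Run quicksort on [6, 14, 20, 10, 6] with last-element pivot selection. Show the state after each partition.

Partition 1: pivot=6 at index 1 -> [6, 6, 20, 10, 14]
Partition 2: pivot=14 at index 3 -> [6, 6, 10, 14, 20]


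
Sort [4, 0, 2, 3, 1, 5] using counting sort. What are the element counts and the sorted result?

Count array: [1, 1, 1, 1, 1, 1]
(count[i] = number of elements equal to i)
Cumulative count: [1, 2, 3, 4, 5, 6]
Sorted: [0, 1, 2, 3, 4, 5]


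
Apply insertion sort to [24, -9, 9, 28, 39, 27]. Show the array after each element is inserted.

First element 24 is already 'sorted'
Insert -9: shifted 1 elements -> [-9, 24, 9, 28, 39, 27]
Insert 9: shifted 1 elements -> [-9, 9, 24, 28, 39, 27]
Insert 28: shifted 0 elements -> [-9, 9, 24, 28, 39, 27]
Insert 39: shifted 0 elements -> [-9, 9, 24, 28, 39, 27]
Insert 27: shifted 2 elements -> [-9, 9, 24, 27, 28, 39]


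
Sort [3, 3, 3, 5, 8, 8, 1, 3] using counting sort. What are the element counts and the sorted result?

Count array: [0, 1, 0, 4, 0, 1, 0, 0, 2]
(count[i] = number of elements equal to i)
Cumulative count: [0, 1, 1, 5, 5, 6, 6, 6, 8]
Sorted: [1, 3, 3, 3, 3, 5, 8, 8]


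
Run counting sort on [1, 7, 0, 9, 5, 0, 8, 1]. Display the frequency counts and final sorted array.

Count array: [2, 2, 0, 0, 0, 1, 0, 1, 1, 1]
(count[i] = number of elements equal to i)
Cumulative count: [2, 4, 4, 4, 4, 5, 5, 6, 7, 8]
Sorted: [0, 0, 1, 1, 5, 7, 8, 9]


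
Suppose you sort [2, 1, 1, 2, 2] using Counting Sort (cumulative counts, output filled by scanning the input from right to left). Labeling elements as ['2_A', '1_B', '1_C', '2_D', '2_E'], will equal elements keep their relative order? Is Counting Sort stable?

Trace Counting Sort on the labeled array (the key is the number; the letter only tracks identity):
  Counts for values 0..2: [0, 2, 3]
  Cumulative counts: [0, 2, 5]
  Scan right to left: place 2_E at output index 4
  Scan right to left: place 2_D at output index 3
  Scan right to left: place 1_C at output index 1
  Scan right to left: place 1_B at output index 0
  Scan right to left: place 2_A at output index 2
  Output: [1_B, 1_C, 2_A, 2_D, 2_E]
Equal keys:
  value 1: originally 1_B, 1_C; after sorting 1_B, 1_C -> order preserved
  value 2: originally 2_A, 2_D, 2_E; after sorting 2_A, 2_D, 2_E -> order preserved
All equal keys kept their original relative order. Counting Sort is stable: scanning the input right to left with decreasing cumulative counts places later duplicates at later output positions.
Answer: Stable


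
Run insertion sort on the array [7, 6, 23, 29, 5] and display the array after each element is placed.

First element 7 is already 'sorted'
Insert 6: shifted 1 elements -> [6, 7, 23, 29, 5]
Insert 23: shifted 0 elements -> [6, 7, 23, 29, 5]
Insert 29: shifted 0 elements -> [6, 7, 23, 29, 5]
Insert 5: shifted 4 elements -> [5, 6, 7, 23, 29]


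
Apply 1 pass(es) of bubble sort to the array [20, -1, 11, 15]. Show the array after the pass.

After pass 1: [-1, 11, 15, 20] (3 swaps)
Total swaps: 3


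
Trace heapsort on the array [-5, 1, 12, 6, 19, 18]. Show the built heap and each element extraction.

Build heap: [19, 6, 18, -5, 1, 12]
Extract 19: [18, 6, 12, -5, 1, 19]
Extract 18: [12, 6, 1, -5, 18, 19]
Extract 12: [6, -5, 1, 12, 18, 19]
Extract 6: [1, -5, 6, 12, 18, 19]
Extract 1: [-5, 1, 6, 12, 18, 19]


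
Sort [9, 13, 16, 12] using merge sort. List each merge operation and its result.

Divide and conquer:
  Merge [9] + [13] -> [9, 13]
  Merge [16] + [12] -> [12, 16]
  Merge [9, 13] + [12, 16] -> [9, 12, 13, 16]


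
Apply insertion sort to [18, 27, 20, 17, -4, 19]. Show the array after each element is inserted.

First element 18 is already 'sorted'
Insert 27: shifted 0 elements -> [18, 27, 20, 17, -4, 19]
Insert 20: shifted 1 elements -> [18, 20, 27, 17, -4, 19]
Insert 17: shifted 3 elements -> [17, 18, 20, 27, -4, 19]
Insert -4: shifted 4 elements -> [-4, 17, 18, 20, 27, 19]
Insert 19: shifted 2 elements -> [-4, 17, 18, 19, 20, 27]


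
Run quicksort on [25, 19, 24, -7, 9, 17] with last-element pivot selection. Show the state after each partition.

Partition 1: pivot=17 at index 2 -> [-7, 9, 17, 25, 19, 24]
Partition 2: pivot=9 at index 1 -> [-7, 9, 17, 25, 19, 24]
Partition 3: pivot=24 at index 4 -> [-7, 9, 17, 19, 24, 25]


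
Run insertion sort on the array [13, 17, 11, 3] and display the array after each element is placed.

First element 13 is already 'sorted'
Insert 17: shifted 0 elements -> [13, 17, 11, 3]
Insert 11: shifted 2 elements -> [11, 13, 17, 3]
Insert 3: shifted 3 elements -> [3, 11, 13, 17]


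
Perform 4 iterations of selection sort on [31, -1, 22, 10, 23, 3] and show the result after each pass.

Pass 1: Select minimum -1 at index 1, swap -> [-1, 31, 22, 10, 23, 3]
Pass 2: Select minimum 3 at index 5, swap -> [-1, 3, 22, 10, 23, 31]
Pass 3: Select minimum 10 at index 3, swap -> [-1, 3, 10, 22, 23, 31]
Pass 4: Select minimum 22 at index 3, swap -> [-1, 3, 10, 22, 23, 31]


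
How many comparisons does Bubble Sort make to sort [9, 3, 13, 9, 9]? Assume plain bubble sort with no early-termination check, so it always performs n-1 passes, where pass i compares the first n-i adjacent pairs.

Pass 1: compare adjacent pairs (0,1)..(3,4) = 4 comparison(s), 3 swap(s) -> [3, 9, 9, 9, 13]
Pass 2: compare adjacent pairs (0,1)..(2,3) = 3 comparison(s), 0 swap(s) -> [3, 9, 9, 9, 13]
Pass 3: compare adjacent pairs (0,1)..(1,2) = 2 comparison(s), 0 swap(s) -> [3, 9, 9, 9, 13]
Pass 4: compare adjacent pairs (0,1)..(0,1) = 1 comparison(s), 0 swap(s) -> [3, 9, 9, 9, 13]
Total comparisons: 4 + 3 + 2 + 1 = 10


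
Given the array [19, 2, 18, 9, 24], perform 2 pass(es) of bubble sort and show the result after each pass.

After pass 1: [2, 18, 9, 19, 24] (3 swaps)
After pass 2: [2, 9, 18, 19, 24] (1 swaps)
Total swaps: 4


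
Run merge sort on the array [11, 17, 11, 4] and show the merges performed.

Divide and conquer:
  Merge [11] + [17] -> [11, 17]
  Merge [11] + [4] -> [4, 11]
  Merge [11, 17] + [4, 11] -> [4, 11, 11, 17]


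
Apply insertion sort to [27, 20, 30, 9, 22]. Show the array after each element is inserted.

First element 27 is already 'sorted'
Insert 20: shifted 1 elements -> [20, 27, 30, 9, 22]
Insert 30: shifted 0 elements -> [20, 27, 30, 9, 22]
Insert 9: shifted 3 elements -> [9, 20, 27, 30, 22]
Insert 22: shifted 2 elements -> [9, 20, 22, 27, 30]


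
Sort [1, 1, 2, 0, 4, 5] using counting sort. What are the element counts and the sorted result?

Count array: [1, 2, 1, 0, 1, 1]
(count[i] = number of elements equal to i)
Cumulative count: [1, 3, 4, 4, 5, 6]
Sorted: [0, 1, 1, 2, 4, 5]


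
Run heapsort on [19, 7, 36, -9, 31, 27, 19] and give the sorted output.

Build heap: [36, 31, 27, -9, 7, 19, 19]
Extract 36: [31, 19, 27, -9, 7, 19, 36]
Extract 31: [27, 19, 19, -9, 7, 31, 36]
Extract 27: [19, 7, 19, -9, 27, 31, 36]
Extract 19: [19, 7, -9, 19, 27, 31, 36]
Extract 19: [7, -9, 19, 19, 27, 31, 36]
Extract 7: [-9, 7, 19, 19, 27, 31, 36]


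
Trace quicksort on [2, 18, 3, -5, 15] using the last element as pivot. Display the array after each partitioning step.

Partition 1: pivot=15 at index 3 -> [2, 3, -5, 15, 18]
Partition 2: pivot=-5 at index 0 -> [-5, 3, 2, 15, 18]
Partition 3: pivot=2 at index 1 -> [-5, 2, 3, 15, 18]


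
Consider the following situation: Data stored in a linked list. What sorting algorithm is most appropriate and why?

Best choice: Merge sort
Reason: Merge sort doesn't require random access; can be done in O(1) extra space for linked lists


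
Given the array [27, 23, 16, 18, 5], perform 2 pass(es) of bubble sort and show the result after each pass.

After pass 1: [23, 16, 18, 5, 27] (4 swaps)
After pass 2: [16, 18, 5, 23, 27] (3 swaps)
Total swaps: 7


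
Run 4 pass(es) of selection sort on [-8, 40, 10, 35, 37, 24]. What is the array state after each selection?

Pass 1: Select minimum -8 at index 0, swap -> [-8, 40, 10, 35, 37, 24]
Pass 2: Select minimum 10 at index 2, swap -> [-8, 10, 40, 35, 37, 24]
Pass 3: Select minimum 24 at index 5, swap -> [-8, 10, 24, 35, 37, 40]
Pass 4: Select minimum 35 at index 3, swap -> [-8, 10, 24, 35, 37, 40]


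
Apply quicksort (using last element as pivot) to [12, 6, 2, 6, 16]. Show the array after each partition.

Partition 1: pivot=16 at index 4 -> [12, 6, 2, 6, 16]
Partition 2: pivot=6 at index 2 -> [6, 2, 6, 12, 16]
Partition 3: pivot=2 at index 0 -> [2, 6, 6, 12, 16]


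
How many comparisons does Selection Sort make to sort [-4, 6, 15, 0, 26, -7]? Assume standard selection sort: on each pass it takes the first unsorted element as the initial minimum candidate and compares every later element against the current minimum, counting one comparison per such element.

Pass 1: scan indices 1..5 for the minimum = 5 comparison(s); min is -7, place at index 0 -> [-7, 6, 15, 0, 26, -4]
Pass 2: scan indices 2..5 for the minimum = 4 comparison(s); min is -4, place at index 1 -> [-7, -4, 15, 0, 26, 6]
Pass 3: scan indices 3..5 for the minimum = 3 comparison(s); min is 0, place at index 2 -> [-7, -4, 0, 15, 26, 6]
Pass 4: scan indices 4..5 for the minimum = 2 comparison(s); min is 6, place at index 3 -> [-7, -4, 0, 6, 26, 15]
Pass 5: scan indices 5..5 for the minimum = 1 comparison(s); min is 15, place at index 4 -> [-7, -4, 0, 6, 15, 26]
Selection sort always scans the whole unsorted suffix, so the count is (n-1) + (n-2) + ... + 1 = n(n-1)/2 = 6*5/2 = 15 regardless of the input order.
Total comparisons: 5 + 4 + 3 + 2 + 1 = 15


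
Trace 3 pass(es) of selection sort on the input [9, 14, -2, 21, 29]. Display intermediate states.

Pass 1: Select minimum -2 at index 2, swap -> [-2, 14, 9, 21, 29]
Pass 2: Select minimum 9 at index 2, swap -> [-2, 9, 14, 21, 29]
Pass 3: Select minimum 14 at index 2, swap -> [-2, 9, 14, 21, 29]


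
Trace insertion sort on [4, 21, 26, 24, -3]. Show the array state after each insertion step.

First element 4 is already 'sorted'
Insert 21: shifted 0 elements -> [4, 21, 26, 24, -3]
Insert 26: shifted 0 elements -> [4, 21, 26, 24, -3]
Insert 24: shifted 1 elements -> [4, 21, 24, 26, -3]
Insert -3: shifted 4 elements -> [-3, 4, 21, 24, 26]


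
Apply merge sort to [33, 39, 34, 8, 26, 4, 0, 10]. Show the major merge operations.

Divide and conquer:
  Merge [33] + [39] -> [33, 39]
  Merge [34] + [8] -> [8, 34]
  Merge [33, 39] + [8, 34] -> [8, 33, 34, 39]
  Merge [26] + [4] -> [4, 26]
  Merge [0] + [10] -> [0, 10]
  Merge [4, 26] + [0, 10] -> [0, 4, 10, 26]
  Merge [8, 33, 34, 39] + [0, 4, 10, 26] -> [0, 4, 8, 10, 26, 33, 34, 39]


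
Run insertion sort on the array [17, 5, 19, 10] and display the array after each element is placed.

First element 17 is already 'sorted'
Insert 5: shifted 1 elements -> [5, 17, 19, 10]
Insert 19: shifted 0 elements -> [5, 17, 19, 10]
Insert 10: shifted 2 elements -> [5, 10, 17, 19]


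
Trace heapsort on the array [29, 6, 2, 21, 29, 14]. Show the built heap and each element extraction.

Build heap: [29, 29, 14, 21, 6, 2]
Extract 29: [29, 21, 14, 2, 6, 29]
Extract 29: [21, 6, 14, 2, 29, 29]
Extract 21: [14, 6, 2, 21, 29, 29]
Extract 14: [6, 2, 14, 21, 29, 29]
Extract 6: [2, 6, 14, 21, 29, 29]


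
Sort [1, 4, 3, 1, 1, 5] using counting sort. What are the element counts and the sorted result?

Count array: [0, 3, 0, 1, 1, 1]
(count[i] = number of elements equal to i)
Cumulative count: [0, 3, 3, 4, 5, 6]
Sorted: [1, 1, 1, 3, 4, 5]


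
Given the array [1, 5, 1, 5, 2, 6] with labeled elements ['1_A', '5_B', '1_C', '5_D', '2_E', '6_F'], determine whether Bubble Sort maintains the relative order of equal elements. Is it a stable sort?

Trace Bubble Sort on the labeled array (the key is the number; the letter only tracks identity):
  After pass 1: [1_A, 1_C, 5_B, 2_E, 5_D, 6_F]
  After pass 2: [1_A, 1_C, 2_E, 5_B, 5_D, 6_F]
  After pass 3: [1_A, 1_C, 2_E, 5_B, 5_D, 6_F] (no swaps, done)
Final order: [1_A, 1_C, 2_E, 5_B, 5_D, 6_F]
Equal keys:
  value 1: originally 1_A, 1_C; after sorting 1_A, 1_C -> order preserved
  value 5: originally 5_B, 5_D; after sorting 5_B, 5_D -> order preserved
All equal keys kept their original relative order. Bubble Sort is stable: it only swaps adjacent elements when the left one is strictly greater, so equal keys never move past each other.
Answer: Stable


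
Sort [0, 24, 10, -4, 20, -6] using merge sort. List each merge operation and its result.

Divide and conquer:
  Merge [24] + [10] -> [10, 24]
  Merge [0] + [10, 24] -> [0, 10, 24]
  Merge [20] + [-6] -> [-6, 20]
  Merge [-4] + [-6, 20] -> [-6, -4, 20]
  Merge [0, 10, 24] + [-6, -4, 20] -> [-6, -4, 0, 10, 20, 24]


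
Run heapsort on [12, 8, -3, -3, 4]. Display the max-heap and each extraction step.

Build heap: [12, 8, -3, -3, 4]
Extract 12: [8, 4, -3, -3, 12]
Extract 8: [4, -3, -3, 8, 12]
Extract 4: [-3, -3, 4, 8, 12]
Extract -3: [-3, -3, 4, 8, 12]


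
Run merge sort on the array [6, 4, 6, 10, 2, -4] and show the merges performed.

Divide and conquer:
  Merge [4] + [6] -> [4, 6]
  Merge [6] + [4, 6] -> [4, 6, 6]
  Merge [2] + [-4] -> [-4, 2]
  Merge [10] + [-4, 2] -> [-4, 2, 10]
  Merge [4, 6, 6] + [-4, 2, 10] -> [-4, 2, 4, 6, 6, 10]


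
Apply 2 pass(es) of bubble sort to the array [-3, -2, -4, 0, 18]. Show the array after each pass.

After pass 1: [-3, -4, -2, 0, 18] (1 swaps)
After pass 2: [-4, -3, -2, 0, 18] (1 swaps)
Total swaps: 2


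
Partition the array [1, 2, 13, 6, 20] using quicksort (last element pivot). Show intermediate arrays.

Partition 1: pivot=20 at index 4 -> [1, 2, 13, 6, 20]
Partition 2: pivot=6 at index 2 -> [1, 2, 6, 13, 20]
Partition 3: pivot=2 at index 1 -> [1, 2, 6, 13, 20]


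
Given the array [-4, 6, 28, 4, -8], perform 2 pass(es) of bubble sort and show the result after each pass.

After pass 1: [-4, 6, 4, -8, 28] (2 swaps)
After pass 2: [-4, 4, -8, 6, 28] (2 swaps)
Total swaps: 4


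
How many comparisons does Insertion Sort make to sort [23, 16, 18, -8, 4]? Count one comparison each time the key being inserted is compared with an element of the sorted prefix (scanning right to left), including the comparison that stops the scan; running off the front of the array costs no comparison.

Insert 16: 23 > 16 (shift), reached front = 1 comparison(s) -> [16, 23, 18, -8, 4]
Insert 18: 23 > 18 (shift), 16 <= 18 (stop) = 2 comparison(s) -> [16, 18, 23, -8, 4]
Insert -8: 23 > -8 (shift), 18 > -8 (shift), 16 > -8 (shift), reached front = 3 comparison(s) -> [-8, 16, 18, 23, 4]
Insert 4: 23 > 4 (shift), 18 > 4 (shift), 16 > 4 (shift), -8 <= 4 (stop) = 4 comparison(s) -> [-8, 4, 16, 18, 23]
Total comparisons: 1 + 2 + 3 + 4 = 10


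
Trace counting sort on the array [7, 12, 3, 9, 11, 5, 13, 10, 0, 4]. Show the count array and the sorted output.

Count array: [1, 0, 0, 1, 1, 1, 0, 1, 0, 1, 1, 1, 1, 1]
(count[i] = number of elements equal to i)
Cumulative count: [1, 1, 1, 2, 3, 4, 4, 5, 5, 6, 7, 8, 9, 10]
Sorted: [0, 3, 4, 5, 7, 9, 10, 11, 12, 13]


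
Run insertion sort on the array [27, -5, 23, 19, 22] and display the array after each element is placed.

First element 27 is already 'sorted'
Insert -5: shifted 1 elements -> [-5, 27, 23, 19, 22]
Insert 23: shifted 1 elements -> [-5, 23, 27, 19, 22]
Insert 19: shifted 2 elements -> [-5, 19, 23, 27, 22]
Insert 22: shifted 2 elements -> [-5, 19, 22, 23, 27]


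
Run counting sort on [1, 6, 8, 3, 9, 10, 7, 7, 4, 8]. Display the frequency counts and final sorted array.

Count array: [0, 1, 0, 1, 1, 0, 1, 2, 2, 1, 1]
(count[i] = number of elements equal to i)
Cumulative count: [0, 1, 1, 2, 3, 3, 4, 6, 8, 9, 10]
Sorted: [1, 3, 4, 6, 7, 7, 8, 8, 9, 10]


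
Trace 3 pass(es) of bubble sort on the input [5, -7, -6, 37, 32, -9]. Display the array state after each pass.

After pass 1: [-7, -6, 5, 32, -9, 37] (4 swaps)
After pass 2: [-7, -6, 5, -9, 32, 37] (1 swaps)
After pass 3: [-7, -6, -9, 5, 32, 37] (1 swaps)
Total swaps: 6


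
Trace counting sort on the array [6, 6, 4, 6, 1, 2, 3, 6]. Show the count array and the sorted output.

Count array: [0, 1, 1, 1, 1, 0, 4]
(count[i] = number of elements equal to i)
Cumulative count: [0, 1, 2, 3, 4, 4, 8]
Sorted: [1, 2, 3, 4, 6, 6, 6, 6]


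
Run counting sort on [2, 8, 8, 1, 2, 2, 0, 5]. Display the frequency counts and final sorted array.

Count array: [1, 1, 3, 0, 0, 1, 0, 0, 2]
(count[i] = number of elements equal to i)
Cumulative count: [1, 2, 5, 5, 5, 6, 6, 6, 8]
Sorted: [0, 1, 2, 2, 2, 5, 8, 8]


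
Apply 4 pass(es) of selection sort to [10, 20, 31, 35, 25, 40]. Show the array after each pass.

Pass 1: Select minimum 10 at index 0, swap -> [10, 20, 31, 35, 25, 40]
Pass 2: Select minimum 20 at index 1, swap -> [10, 20, 31, 35, 25, 40]
Pass 3: Select minimum 25 at index 4, swap -> [10, 20, 25, 35, 31, 40]
Pass 4: Select minimum 31 at index 4, swap -> [10, 20, 25, 31, 35, 40]


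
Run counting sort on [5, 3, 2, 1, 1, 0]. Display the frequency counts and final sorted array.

Count array: [1, 2, 1, 1, 0, 1]
(count[i] = number of elements equal to i)
Cumulative count: [1, 3, 4, 5, 5, 6]
Sorted: [0, 1, 1, 2, 3, 5]


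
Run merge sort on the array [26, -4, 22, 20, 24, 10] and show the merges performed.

Divide and conquer:
  Merge [-4] + [22] -> [-4, 22]
  Merge [26] + [-4, 22] -> [-4, 22, 26]
  Merge [24] + [10] -> [10, 24]
  Merge [20] + [10, 24] -> [10, 20, 24]
  Merge [-4, 22, 26] + [10, 20, 24] -> [-4, 10, 20, 22, 24, 26]


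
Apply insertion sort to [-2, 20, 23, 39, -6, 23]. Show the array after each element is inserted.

First element -2 is already 'sorted'
Insert 20: shifted 0 elements -> [-2, 20, 23, 39, -6, 23]
Insert 23: shifted 0 elements -> [-2, 20, 23, 39, -6, 23]
Insert 39: shifted 0 elements -> [-2, 20, 23, 39, -6, 23]
Insert -6: shifted 4 elements -> [-6, -2, 20, 23, 39, 23]
Insert 23: shifted 1 elements -> [-6, -2, 20, 23, 23, 39]


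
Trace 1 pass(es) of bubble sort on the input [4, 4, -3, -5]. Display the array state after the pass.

After pass 1: [4, -3, -5, 4] (2 swaps)
Total swaps: 2


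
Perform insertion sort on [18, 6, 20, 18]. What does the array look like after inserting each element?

First element 18 is already 'sorted'
Insert 6: shifted 1 elements -> [6, 18, 20, 18]
Insert 20: shifted 0 elements -> [6, 18, 20, 18]
Insert 18: shifted 1 elements -> [6, 18, 18, 20]


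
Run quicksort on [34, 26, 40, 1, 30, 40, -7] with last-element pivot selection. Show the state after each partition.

Partition 1: pivot=-7 at index 0 -> [-7, 26, 40, 1, 30, 40, 34]
Partition 2: pivot=34 at index 4 -> [-7, 26, 1, 30, 34, 40, 40]
Partition 3: pivot=30 at index 3 -> [-7, 26, 1, 30, 34, 40, 40]
Partition 4: pivot=1 at index 1 -> [-7, 1, 26, 30, 34, 40, 40]
Partition 5: pivot=40 at index 6 -> [-7, 1, 26, 30, 34, 40, 40]


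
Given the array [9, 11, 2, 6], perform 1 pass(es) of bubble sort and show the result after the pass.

After pass 1: [9, 2, 6, 11] (2 swaps)
Total swaps: 2


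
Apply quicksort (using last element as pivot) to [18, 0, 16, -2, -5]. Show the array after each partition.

Partition 1: pivot=-5 at index 0 -> [-5, 0, 16, -2, 18]
Partition 2: pivot=18 at index 4 -> [-5, 0, 16, -2, 18]
Partition 3: pivot=-2 at index 1 -> [-5, -2, 16, 0, 18]
Partition 4: pivot=0 at index 2 -> [-5, -2, 0, 16, 18]


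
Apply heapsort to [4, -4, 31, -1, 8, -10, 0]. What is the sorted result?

Build heap: [31, 8, 4, -1, -4, -10, 0]
Extract 31: [8, 0, 4, -1, -4, -10, 31]
Extract 8: [4, 0, -10, -1, -4, 8, 31]
Extract 4: [0, -1, -10, -4, 4, 8, 31]
Extract 0: [-1, -4, -10, 0, 4, 8, 31]
Extract -1: [-4, -10, -1, 0, 4, 8, 31]
Extract -4: [-10, -4, -1, 0, 4, 8, 31]


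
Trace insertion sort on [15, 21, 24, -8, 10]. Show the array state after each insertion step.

First element 15 is already 'sorted'
Insert 21: shifted 0 elements -> [15, 21, 24, -8, 10]
Insert 24: shifted 0 elements -> [15, 21, 24, -8, 10]
Insert -8: shifted 3 elements -> [-8, 15, 21, 24, 10]
Insert 10: shifted 3 elements -> [-8, 10, 15, 21, 24]


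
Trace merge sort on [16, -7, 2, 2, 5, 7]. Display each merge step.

Divide and conquer:
  Merge [-7] + [2] -> [-7, 2]
  Merge [16] + [-7, 2] -> [-7, 2, 16]
  Merge [5] + [7] -> [5, 7]
  Merge [2] + [5, 7] -> [2, 5, 7]
  Merge [-7, 2, 16] + [2, 5, 7] -> [-7, 2, 2, 5, 7, 16]


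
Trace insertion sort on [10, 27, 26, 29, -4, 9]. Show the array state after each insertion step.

First element 10 is already 'sorted'
Insert 27: shifted 0 elements -> [10, 27, 26, 29, -4, 9]
Insert 26: shifted 1 elements -> [10, 26, 27, 29, -4, 9]
Insert 29: shifted 0 elements -> [10, 26, 27, 29, -4, 9]
Insert -4: shifted 4 elements -> [-4, 10, 26, 27, 29, 9]
Insert 9: shifted 4 elements -> [-4, 9, 10, 26, 27, 29]


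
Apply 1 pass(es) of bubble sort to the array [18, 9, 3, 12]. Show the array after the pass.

After pass 1: [9, 3, 12, 18] (3 swaps)
Total swaps: 3


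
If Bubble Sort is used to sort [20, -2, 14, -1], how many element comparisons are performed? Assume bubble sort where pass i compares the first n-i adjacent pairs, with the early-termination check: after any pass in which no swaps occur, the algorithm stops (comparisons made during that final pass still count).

Pass 1: compare adjacent pairs (0,1)..(2,3) = 3 comparison(s), 3 swap(s) -> [-2, 14, -1, 20]
Pass 2: compare adjacent pairs (0,1)..(1,2) = 2 comparison(s), 1 swap(s) -> [-2, -1, 14, 20]
Pass 3: compare adjacent pairs (0,1)..(0,1) = 1 comparison(s), 0 swap(s) -> [-2, -1, 14, 20]
No swaps in this pass, so bubble sort stops here.
Total comparisons: 3 + 2 + 1 = 6


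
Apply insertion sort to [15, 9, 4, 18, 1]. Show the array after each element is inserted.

First element 15 is already 'sorted'
Insert 9: shifted 1 elements -> [9, 15, 4, 18, 1]
Insert 4: shifted 2 elements -> [4, 9, 15, 18, 1]
Insert 18: shifted 0 elements -> [4, 9, 15, 18, 1]
Insert 1: shifted 4 elements -> [1, 4, 9, 15, 18]


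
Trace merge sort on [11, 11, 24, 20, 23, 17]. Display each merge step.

Divide and conquer:
  Merge [11] + [24] -> [11, 24]
  Merge [11] + [11, 24] -> [11, 11, 24]
  Merge [23] + [17] -> [17, 23]
  Merge [20] + [17, 23] -> [17, 20, 23]
  Merge [11, 11, 24] + [17, 20, 23] -> [11, 11, 17, 20, 23, 24]


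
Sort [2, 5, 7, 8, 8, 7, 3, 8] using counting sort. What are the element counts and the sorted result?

Count array: [0, 0, 1, 1, 0, 1, 0, 2, 3]
(count[i] = number of elements equal to i)
Cumulative count: [0, 0, 1, 2, 2, 3, 3, 5, 8]
Sorted: [2, 3, 5, 7, 7, 8, 8, 8]


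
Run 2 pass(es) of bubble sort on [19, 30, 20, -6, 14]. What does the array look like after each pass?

After pass 1: [19, 20, -6, 14, 30] (3 swaps)
After pass 2: [19, -6, 14, 20, 30] (2 swaps)
Total swaps: 5


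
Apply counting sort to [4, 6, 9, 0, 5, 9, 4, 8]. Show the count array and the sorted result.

Count array: [1, 0, 0, 0, 2, 1, 1, 0, 1, 2]
(count[i] = number of elements equal to i)
Cumulative count: [1, 1, 1, 1, 3, 4, 5, 5, 6, 8]
Sorted: [0, 4, 4, 5, 6, 8, 9, 9]


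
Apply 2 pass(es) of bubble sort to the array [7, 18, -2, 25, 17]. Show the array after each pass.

After pass 1: [7, -2, 18, 17, 25] (2 swaps)
After pass 2: [-2, 7, 17, 18, 25] (2 swaps)
Total swaps: 4


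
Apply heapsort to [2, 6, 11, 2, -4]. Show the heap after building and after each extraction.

Build heap: [11, 6, 2, 2, -4]
Extract 11: [6, 2, 2, -4, 11]
Extract 6: [2, -4, 2, 6, 11]
Extract 2: [2, -4, 2, 6, 11]
Extract 2: [-4, 2, 2, 6, 11]


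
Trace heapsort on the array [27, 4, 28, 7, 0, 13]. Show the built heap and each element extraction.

Build heap: [28, 7, 27, 4, 0, 13]
Extract 28: [27, 7, 13, 4, 0, 28]
Extract 27: [13, 7, 0, 4, 27, 28]
Extract 13: [7, 4, 0, 13, 27, 28]
Extract 7: [4, 0, 7, 13, 27, 28]
Extract 4: [0, 4, 7, 13, 27, 28]


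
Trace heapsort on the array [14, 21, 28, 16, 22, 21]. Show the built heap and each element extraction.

Build heap: [28, 22, 21, 16, 21, 14]
Extract 28: [22, 21, 21, 16, 14, 28]
Extract 22: [21, 16, 21, 14, 22, 28]
Extract 21: [21, 16, 14, 21, 22, 28]
Extract 21: [16, 14, 21, 21, 22, 28]
Extract 16: [14, 16, 21, 21, 22, 28]


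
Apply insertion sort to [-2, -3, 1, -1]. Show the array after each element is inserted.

First element -2 is already 'sorted'
Insert -3: shifted 1 elements -> [-3, -2, 1, -1]
Insert 1: shifted 0 elements -> [-3, -2, 1, -1]
Insert -1: shifted 1 elements -> [-3, -2, -1, 1]


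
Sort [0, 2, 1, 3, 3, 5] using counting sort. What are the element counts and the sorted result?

Count array: [1, 1, 1, 2, 0, 1]
(count[i] = number of elements equal to i)
Cumulative count: [1, 2, 3, 5, 5, 6]
Sorted: [0, 1, 2, 3, 3, 5]


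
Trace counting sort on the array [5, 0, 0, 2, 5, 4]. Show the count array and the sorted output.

Count array: [2, 0, 1, 0, 1, 2]
(count[i] = number of elements equal to i)
Cumulative count: [2, 2, 3, 3, 4, 6]
Sorted: [0, 0, 2, 4, 5, 5]


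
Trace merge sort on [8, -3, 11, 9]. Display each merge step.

Divide and conquer:
  Merge [8] + [-3] -> [-3, 8]
  Merge [11] + [9] -> [9, 11]
  Merge [-3, 8] + [9, 11] -> [-3, 8, 9, 11]


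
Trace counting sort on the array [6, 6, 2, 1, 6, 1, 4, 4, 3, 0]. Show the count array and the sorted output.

Count array: [1, 2, 1, 1, 2, 0, 3]
(count[i] = number of elements equal to i)
Cumulative count: [1, 3, 4, 5, 7, 7, 10]
Sorted: [0, 1, 1, 2, 3, 4, 4, 6, 6, 6]


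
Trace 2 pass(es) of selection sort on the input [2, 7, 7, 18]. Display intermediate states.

Pass 1: Select minimum 2 at index 0, swap -> [2, 7, 7, 18]
Pass 2: Select minimum 7 at index 1, swap -> [2, 7, 7, 18]


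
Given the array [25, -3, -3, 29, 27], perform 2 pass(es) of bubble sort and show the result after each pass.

After pass 1: [-3, -3, 25, 27, 29] (3 swaps)
After pass 2: [-3, -3, 25, 27, 29] (0 swaps)
Total swaps: 3


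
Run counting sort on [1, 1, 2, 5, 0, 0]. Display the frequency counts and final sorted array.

Count array: [2, 2, 1, 0, 0, 1]
(count[i] = number of elements equal to i)
Cumulative count: [2, 4, 5, 5, 5, 6]
Sorted: [0, 0, 1, 1, 2, 5]


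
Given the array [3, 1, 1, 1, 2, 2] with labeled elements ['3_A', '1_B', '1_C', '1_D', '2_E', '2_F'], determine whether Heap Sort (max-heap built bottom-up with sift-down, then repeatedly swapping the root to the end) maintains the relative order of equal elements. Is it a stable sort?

Trace Heap Sort on the labeled array (the key is the number; the letter only tracks identity):
  Build max-heap: [3_A, 2_E, 2_F, 1_D, 1_B, 1_C]
  Swap root 3_A to index 5, re-heapify first 5 -> [2_E, 1_C, 2_F, 1_D, 1_B, 3_A]
  Swap root 2_E to index 4, re-heapify first 4 -> [2_F, 1_C, 1_B, 1_D, 2_E, 3_A]
  Swap root 2_F to index 3, re-heapify first 3 -> [1_D, 1_C, 1_B, 2_F, 2_E, 3_A]
  Swap root 1_D to index 2, re-heapify first 2 -> [1_B, 1_C, 1_D, 2_F, 2_E, 3_A]
  Swap root 1_B to index 1, re-heapify first 1 -> [1_C, 1_B, 1_D, 2_F, 2_E, 3_A]
Final order: [1_C, 1_B, 1_D, 2_F, 2_E, 3_A]
Equal keys:
  value 1: originally 1_B, 1_C, 1_D; after sorting 1_C, 1_B, 1_D -> order changed
  value 2: originally 2_E, 2_F; after sorting 2_F, 2_E -> order changed
Equal keys were reordered, so Heap Sort is not stable: heap construction and root-to-end swaps move elements without regard to the original order of equal keys. (One such input is enough; an unstable sort may happen to preserve order on other inputs, but it gives no guarantee.)
Answer: Not stable


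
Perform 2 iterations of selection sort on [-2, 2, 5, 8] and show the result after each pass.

Pass 1: Select minimum -2 at index 0, swap -> [-2, 2, 5, 8]
Pass 2: Select minimum 2 at index 1, swap -> [-2, 2, 5, 8]


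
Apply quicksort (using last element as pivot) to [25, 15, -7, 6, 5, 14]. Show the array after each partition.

Partition 1: pivot=14 at index 3 -> [-7, 6, 5, 14, 25, 15]
Partition 2: pivot=5 at index 1 -> [-7, 5, 6, 14, 25, 15]
Partition 3: pivot=15 at index 4 -> [-7, 5, 6, 14, 15, 25]


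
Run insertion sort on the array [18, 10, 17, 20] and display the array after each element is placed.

First element 18 is already 'sorted'
Insert 10: shifted 1 elements -> [10, 18, 17, 20]
Insert 17: shifted 1 elements -> [10, 17, 18, 20]
Insert 20: shifted 0 elements -> [10, 17, 18, 20]


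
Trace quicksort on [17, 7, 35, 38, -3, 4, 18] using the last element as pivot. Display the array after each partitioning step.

Partition 1: pivot=18 at index 4 -> [17, 7, -3, 4, 18, 38, 35]
Partition 2: pivot=4 at index 1 -> [-3, 4, 17, 7, 18, 38, 35]
Partition 3: pivot=7 at index 2 -> [-3, 4, 7, 17, 18, 38, 35]
Partition 4: pivot=35 at index 5 -> [-3, 4, 7, 17, 18, 35, 38]


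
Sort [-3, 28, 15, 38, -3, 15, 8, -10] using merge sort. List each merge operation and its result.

Divide and conquer:
  Merge [-3] + [28] -> [-3, 28]
  Merge [15] + [38] -> [15, 38]
  Merge [-3, 28] + [15, 38] -> [-3, 15, 28, 38]
  Merge [-3] + [15] -> [-3, 15]
  Merge [8] + [-10] -> [-10, 8]
  Merge [-3, 15] + [-10, 8] -> [-10, -3, 8, 15]
  Merge [-3, 15, 28, 38] + [-10, -3, 8, 15] -> [-10, -3, -3, 8, 15, 15, 28, 38]


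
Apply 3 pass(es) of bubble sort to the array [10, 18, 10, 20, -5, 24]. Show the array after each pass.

After pass 1: [10, 10, 18, -5, 20, 24] (2 swaps)
After pass 2: [10, 10, -5, 18, 20, 24] (1 swaps)
After pass 3: [10, -5, 10, 18, 20, 24] (1 swaps)
Total swaps: 4


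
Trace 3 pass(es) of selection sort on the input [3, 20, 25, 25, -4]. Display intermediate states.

Pass 1: Select minimum -4 at index 4, swap -> [-4, 20, 25, 25, 3]
Pass 2: Select minimum 3 at index 4, swap -> [-4, 3, 25, 25, 20]
Pass 3: Select minimum 20 at index 4, swap -> [-4, 3, 20, 25, 25]


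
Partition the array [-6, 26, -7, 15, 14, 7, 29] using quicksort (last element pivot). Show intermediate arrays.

Partition 1: pivot=29 at index 6 -> [-6, 26, -7, 15, 14, 7, 29]
Partition 2: pivot=7 at index 2 -> [-6, -7, 7, 15, 14, 26, 29]
Partition 3: pivot=-7 at index 0 -> [-7, -6, 7, 15, 14, 26, 29]
Partition 4: pivot=26 at index 5 -> [-7, -6, 7, 15, 14, 26, 29]
Partition 5: pivot=14 at index 3 -> [-7, -6, 7, 14, 15, 26, 29]


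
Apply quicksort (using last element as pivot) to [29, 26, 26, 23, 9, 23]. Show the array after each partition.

Partition 1: pivot=23 at index 2 -> [23, 9, 23, 29, 26, 26]
Partition 2: pivot=9 at index 0 -> [9, 23, 23, 29, 26, 26]
Partition 3: pivot=26 at index 4 -> [9, 23, 23, 26, 26, 29]


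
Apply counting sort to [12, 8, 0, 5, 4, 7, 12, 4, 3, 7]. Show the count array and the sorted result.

Count array: [1, 0, 0, 1, 2, 1, 0, 2, 1, 0, 0, 0, 2]
(count[i] = number of elements equal to i)
Cumulative count: [1, 1, 1, 2, 4, 5, 5, 7, 8, 8, 8, 8, 10]
Sorted: [0, 3, 4, 4, 5, 7, 7, 8, 12, 12]


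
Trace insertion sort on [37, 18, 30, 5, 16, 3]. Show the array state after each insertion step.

First element 37 is already 'sorted'
Insert 18: shifted 1 elements -> [18, 37, 30, 5, 16, 3]
Insert 30: shifted 1 elements -> [18, 30, 37, 5, 16, 3]
Insert 5: shifted 3 elements -> [5, 18, 30, 37, 16, 3]
Insert 16: shifted 3 elements -> [5, 16, 18, 30, 37, 3]
Insert 3: shifted 5 elements -> [3, 5, 16, 18, 30, 37]


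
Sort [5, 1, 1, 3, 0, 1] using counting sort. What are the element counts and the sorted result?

Count array: [1, 3, 0, 1, 0, 1]
(count[i] = number of elements equal to i)
Cumulative count: [1, 4, 4, 5, 5, 6]
Sorted: [0, 1, 1, 1, 3, 5]


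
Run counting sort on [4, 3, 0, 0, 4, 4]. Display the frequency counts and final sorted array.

Count array: [2, 0, 0, 1, 3]
(count[i] = number of elements equal to i)
Cumulative count: [2, 2, 2, 3, 6]
Sorted: [0, 0, 3, 4, 4, 4]


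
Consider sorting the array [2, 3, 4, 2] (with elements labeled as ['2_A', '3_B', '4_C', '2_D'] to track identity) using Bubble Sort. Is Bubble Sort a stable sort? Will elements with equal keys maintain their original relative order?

Trace Bubble Sort on the labeled array (the key is the number; the letter only tracks identity):
  After pass 1: [2_A, 3_B, 2_D, 4_C]
  After pass 2: [2_A, 2_D, 3_B, 4_C]
  After pass 3: [2_A, 2_D, 3_B, 4_C] (no swaps, done)
Final order: [2_A, 2_D, 3_B, 4_C]
Equal keys:
  value 2: originally 2_A, 2_D; after sorting 2_A, 2_D -> order preserved
All equal keys kept their original relative order. Bubble Sort is stable: it only swaps adjacent elements when the left one is strictly greater, so equal keys never move past each other.
Answer: Stable


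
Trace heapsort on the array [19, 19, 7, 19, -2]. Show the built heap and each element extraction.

Build heap: [19, 19, 7, 19, -2]
Extract 19: [19, 19, 7, -2, 19]
Extract 19: [19, -2, 7, 19, 19]
Extract 19: [7, -2, 19, 19, 19]
Extract 7: [-2, 7, 19, 19, 19]


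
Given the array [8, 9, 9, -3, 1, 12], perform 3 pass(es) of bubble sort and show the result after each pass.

After pass 1: [8, 9, -3, 1, 9, 12] (2 swaps)
After pass 2: [8, -3, 1, 9, 9, 12] (2 swaps)
After pass 3: [-3, 1, 8, 9, 9, 12] (2 swaps)
Total swaps: 6


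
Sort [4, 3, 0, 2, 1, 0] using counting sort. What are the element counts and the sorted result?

Count array: [2, 1, 1, 1, 1]
(count[i] = number of elements equal to i)
Cumulative count: [2, 3, 4, 5, 6]
Sorted: [0, 0, 1, 2, 3, 4]


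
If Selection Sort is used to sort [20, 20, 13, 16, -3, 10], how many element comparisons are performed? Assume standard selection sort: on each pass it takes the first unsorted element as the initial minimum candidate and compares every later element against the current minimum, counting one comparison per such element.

Pass 1: scan indices 1..5 for the minimum = 5 comparison(s); min is -3, place at index 0 -> [-3, 20, 13, 16, 20, 10]
Pass 2: scan indices 2..5 for the minimum = 4 comparison(s); min is 10, place at index 1 -> [-3, 10, 13, 16, 20, 20]
Pass 3: scan indices 3..5 for the minimum = 3 comparison(s); min is 13, place at index 2 -> [-3, 10, 13, 16, 20, 20]
Pass 4: scan indices 4..5 for the minimum = 2 comparison(s); min is 16, place at index 3 -> [-3, 10, 13, 16, 20, 20]
Pass 5: scan indices 5..5 for the minimum = 1 comparison(s); min is 20, place at index 4 -> [-3, 10, 13, 16, 20, 20]
Selection sort always scans the whole unsorted suffix, so the count is (n-1) + (n-2) + ... + 1 = n(n-1)/2 = 6*5/2 = 15 regardless of the input order.
Total comparisons: 5 + 4 + 3 + 2 + 1 = 15
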